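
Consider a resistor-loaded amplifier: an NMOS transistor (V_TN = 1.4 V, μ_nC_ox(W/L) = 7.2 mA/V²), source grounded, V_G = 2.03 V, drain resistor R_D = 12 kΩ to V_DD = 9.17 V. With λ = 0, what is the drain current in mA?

I_D = 0.748 mA

V_GS = V_G = 2.03 V, so V_ov = 2.03 − 1.4 = 0.63 V.
Assume saturation: I_D = ½ k_n V_ov² = 0.5 × 7.2 × 0.63² = 1.43 mA, giving V_DS = V_DD − I_D R_D = 9.17 − 1.43 × 12 = -7.98 V.
But -7.98 V < V_ov = 0.63 V, so the device is actually in triode.
In triode I_D = k_n[V_ov V_DS − ½ V_DS²] and I_D = (V_DD − V_DS)/R_D. Equating: 43.2 V_DS² − 55.43 V_DS + 9.17 = 0, giving V_DS = 0.195 V (the root below V_ov).
I_D = (9.17 − 0.195) / 12 = 0.748 mA.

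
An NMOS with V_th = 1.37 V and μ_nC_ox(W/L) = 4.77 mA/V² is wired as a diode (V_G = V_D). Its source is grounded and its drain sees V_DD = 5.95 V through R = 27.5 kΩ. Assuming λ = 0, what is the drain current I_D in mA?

I_D = 0.157 mA

With gate tied to drain, V_GS = V_DS ≥ V_GS − V_th, so the device is in saturation.
KCL at the drain: ½ k_n (V_GS − V_th)² = (V_DD − V_GS)/R.
Let x = V_GS − 1.37. Then 65.6 x² + x − 4.58 = 0, giving x = 0.257 V (positive root), so V_GS = 1.63 V.
I_D = (V_DD − V_GS)/R = (5.95 − 1.63) / 27.5 = 0.157 mA.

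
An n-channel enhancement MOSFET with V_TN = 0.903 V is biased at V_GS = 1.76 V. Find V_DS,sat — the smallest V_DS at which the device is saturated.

V_DS,sat = 0.857 V

The boundary between triode and saturation is V_DS = V_GS − V_TN = V_ov.
V_ov = 1.76 − 0.903 = 0.857 V.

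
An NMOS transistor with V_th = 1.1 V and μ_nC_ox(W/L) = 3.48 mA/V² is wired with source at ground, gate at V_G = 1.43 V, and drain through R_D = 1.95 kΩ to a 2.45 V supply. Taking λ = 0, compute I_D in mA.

V_GS = V_G = 1.43 V, so V_ov = 1.43 − 1.1 = 0.33 V.
Assume saturation: I_D = ½ k_n V_ov² = 0.5 × 3.48 × 0.33² = 0.189 mA, giving V_DS = V_DD − I_D R_D = 2.45 − 0.189 × 1.95 = 2.08 V.
V_DS = 2.08 V ≥ V_ov = 0.33 V, confirming saturation.

I_D = 0.189 mA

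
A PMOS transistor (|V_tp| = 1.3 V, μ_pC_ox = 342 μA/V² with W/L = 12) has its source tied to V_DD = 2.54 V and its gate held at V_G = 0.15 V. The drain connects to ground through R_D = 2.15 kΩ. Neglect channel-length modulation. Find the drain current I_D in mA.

V_SG = V_DD − V_G = 2.54 − 0.15 = 2.39 V, so V_ov = 2.39 − 1.3 = 1.09 V.
k_p = μ_pC_ox · (W/L) = 4.104 mA/V².
Assume saturation: I_D = ½ k_p V_ov² = 0.5 × 4.104 × 1.09² = 2.44 mA, giving V_SD = V_DD − I_D R_D = 2.54 − 2.44 × 2.15 = -2.7 V.
But -2.7 V < V_ov = 1.09 V, so the device is actually in triode.
In triode I_D = k_p[V_ov V_SD − ½ V_SD²] and I_D = (V_DD − V_SD)/R_D. Equating: 4.41 V_SD² − 10.62 V_SD + 2.54 = 0, giving V_SD = 0.269 V (the root below V_ov).
I_D = (2.54 − 0.269) / 2.15 = 1.06 mA.

I_D = 1.06 mA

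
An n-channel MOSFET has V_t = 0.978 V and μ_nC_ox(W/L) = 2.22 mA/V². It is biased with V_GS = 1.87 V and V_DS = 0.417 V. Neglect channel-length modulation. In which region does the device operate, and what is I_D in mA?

Triode; I_D = 0.633 mA

V_ov = V_GS − V_t = 1.87 − 0.978 = 0.892 V.
Since V_DS = 0.417 V < V_ov = 0.892 V, the device is in the triode region.
I_D = k_n [V_ov · V_DS − ½ V_DS²] = 2.22 × [0.892 × 0.417 − 0.5 × 0.417²] = 0.633 mA.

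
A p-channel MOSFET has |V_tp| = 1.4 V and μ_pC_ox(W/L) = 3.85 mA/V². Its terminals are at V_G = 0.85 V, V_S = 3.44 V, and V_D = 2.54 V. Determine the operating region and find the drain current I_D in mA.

V_SG = V_S − V_G = 3.44 − 0.85 = 2.59 V; V_SD = V_S − V_D = 3.44 − 2.54 = 0.9 V.
V_ov = V_SG − |V_tp| = 2.59 − 1.4 = 1.19 V.
Since V_SD = 0.9 V < V_ov = 1.19 V, the device is in the triode region.
I_D = k_p [V_ov · V_SD − ½ V_SD²] = 3.85 × [1.19 × 0.9 − 0.5 × 0.9²] = 2.56 mA.

Triode; I_D = 2.56 mA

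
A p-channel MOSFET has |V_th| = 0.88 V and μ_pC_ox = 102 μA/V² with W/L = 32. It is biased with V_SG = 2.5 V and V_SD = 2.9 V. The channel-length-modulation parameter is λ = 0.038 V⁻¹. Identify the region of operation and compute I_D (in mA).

Saturation; I_D = 4.76 mA

k_p = μ_pC_ox · (W/L) = 3.264 mA/V².
V_ov = V_SG − |V_th| = 2.5 − 0.88 = 1.62 V.
Since V_SD = 2.9 V ≥ V_ov = 1.62 V, the device is in saturation.
I_D = ½ k_p V_ov² (1 + λ V_SD) = 0.5 × 3.264 × 1.62² × (1 + 0.038 × 2.9) = 4.76 mA.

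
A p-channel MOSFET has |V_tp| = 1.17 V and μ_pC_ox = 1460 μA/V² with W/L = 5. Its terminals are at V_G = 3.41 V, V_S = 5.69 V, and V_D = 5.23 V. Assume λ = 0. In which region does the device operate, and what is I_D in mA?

Triode; I_D = 2.96 mA

V_SG = V_S − V_G = 5.69 − 3.41 = 2.28 V; V_SD = V_S − V_D = 5.69 − 5.23 = 0.46 V.
k_p = μ_pC_ox · (W/L) = 7.3 mA/V².
V_ov = V_SG − |V_tp| = 2.28 − 1.17 = 1.11 V.
Since V_SD = 0.46 V < V_ov = 1.11 V, the device is in the triode region.
I_D = k_p [V_ov · V_SD − ½ V_SD²] = 7.3 × [1.11 × 0.46 − 0.5 × 0.46²] = 2.96 mA.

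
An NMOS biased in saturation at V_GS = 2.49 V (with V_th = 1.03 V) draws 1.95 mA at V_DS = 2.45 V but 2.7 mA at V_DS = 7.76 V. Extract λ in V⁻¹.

λ = 0.0881 V⁻¹

With V_GS fixed, I_D ∝ (1 + λ V_DS) in saturation, so I_D2/I_D1 = (1 + λ V_DS2)/(1 + λ V_DS1).
2.7/1.95 = 1.385 = (1 + 7.76 λ)/(1 + 2.45 λ).
Solving: λ (I_D1 V_DS2 − I_D2 V_DS1) = I_D2 − I_D1, so λ = (2.7 − 1.95) / (1.95 × 7.76 − 2.7 × 2.45) = 0.75 / 8.52 = 0.0881 V⁻¹.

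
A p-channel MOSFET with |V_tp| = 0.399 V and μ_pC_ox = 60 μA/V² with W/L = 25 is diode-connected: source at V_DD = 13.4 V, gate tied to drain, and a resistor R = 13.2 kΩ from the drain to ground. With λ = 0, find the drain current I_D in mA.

I_D = 0.902 mA

With gate tied to drain, V_SG = V_SD ≥ V_SG − |V_tp|, so the device is in saturation.
k_p = μ_pC_ox · (W/L) = 1.5 mA/V².
KCL at the drain: ½ k_p (V_SG − |V_tp|)² = (V_DD − V_SG)/R.
Let x = V_SG − 0.399. Then 9.9 x² + x − 13 = 0, giving x = 1.1 V (positive root), so V_SG = 1.5 V.
I_D = (V_DD − V_SG)/R = (13.4 − 1.5) / 13.2 = 0.902 mA.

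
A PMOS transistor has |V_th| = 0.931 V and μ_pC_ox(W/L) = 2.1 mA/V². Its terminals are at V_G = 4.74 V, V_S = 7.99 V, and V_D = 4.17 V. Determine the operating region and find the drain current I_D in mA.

Saturation; I_D = 5.65 mA

V_SG = V_S − V_G = 7.99 − 4.74 = 3.25 V; V_SD = V_S − V_D = 7.99 − 4.17 = 3.82 V.
V_ov = V_SG − |V_th| = 3.25 − 0.931 = 2.32 V.
Since V_SD = 3.82 V ≥ V_ov = 2.32 V, the device is in saturation.
I_D = ½ k_p V_ov² = 0.5 × 2.1 × 2.32² = 5.65 mA.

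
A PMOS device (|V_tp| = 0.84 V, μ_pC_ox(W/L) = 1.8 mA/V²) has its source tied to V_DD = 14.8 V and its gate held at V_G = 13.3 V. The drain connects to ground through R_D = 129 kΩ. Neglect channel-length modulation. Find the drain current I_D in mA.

I_D = 0.114 mA

V_SG = V_DD − V_G = 14.8 − 13.3 = 1.5 V, so V_ov = 1.5 − 0.84 = 0.66 V.
Assume saturation: I_D = ½ k_p V_ov² = 0.5 × 1.8 × 0.66² = 0.392 mA, giving V_SD = V_DD − I_D R_D = 14.8 − 0.392 × 129 = -35.8 V.
But -35.8 V < V_ov = 0.66 V, so the device is actually in triode.
In triode I_D = k_p[V_ov V_SD − ½ V_SD²] and I_D = (V_DD − V_SD)/R_D. Equating: 116 V_SD² − 154.3 V_SD + 14.8 = 0, giving V_SD = 0.104 V (the root below V_ov).
I_D = (14.8 − 0.104) / 129 = 0.114 mA.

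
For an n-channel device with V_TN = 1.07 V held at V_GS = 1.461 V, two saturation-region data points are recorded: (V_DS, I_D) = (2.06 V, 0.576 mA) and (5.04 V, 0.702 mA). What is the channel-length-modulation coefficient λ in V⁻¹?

With V_GS fixed, I_D ∝ (1 + λ V_DS) in saturation, so I_D2/I_D1 = (1 + λ V_DS2)/(1 + λ V_DS1).
0.702/0.576 = 1.219 = (1 + 5.04 λ)/(1 + 2.06 λ).
Solving: λ (I_D1 V_DS2 − I_D2 V_DS1) = I_D2 − I_D1, so λ = (0.702 − 0.576) / (0.576 × 5.04 − 0.702 × 2.06) = 0.126 / 1.46 = 0.0865 V⁻¹.

λ = 0.0865 V⁻¹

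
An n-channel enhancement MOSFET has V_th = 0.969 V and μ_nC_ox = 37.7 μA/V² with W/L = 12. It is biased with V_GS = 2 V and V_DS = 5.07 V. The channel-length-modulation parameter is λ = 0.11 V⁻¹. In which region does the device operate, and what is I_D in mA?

k_n = μ_nC_ox · (W/L) = 0.4524 mA/V².
V_ov = V_GS − V_th = 2 − 0.969 = 1.03 V.
Since V_DS = 5.07 V ≥ V_ov = 1.03 V, the device is in saturation.
I_D = ½ k_n V_ov² (1 + λ V_DS) = 0.5 × 0.4524 × 1.03² × (1 + 0.11 × 5.07) = 0.375 mA.

Saturation; I_D = 0.375 mA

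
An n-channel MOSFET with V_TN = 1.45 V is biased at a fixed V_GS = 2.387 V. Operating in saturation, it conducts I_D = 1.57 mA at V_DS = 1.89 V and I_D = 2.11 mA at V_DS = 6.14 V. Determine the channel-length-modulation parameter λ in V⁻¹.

λ = 0.0955 V⁻¹

With V_GS fixed, I_D ∝ (1 + λ V_DS) in saturation, so I_D2/I_D1 = (1 + λ V_DS2)/(1 + λ V_DS1).
2.11/1.57 = 1.344 = (1 + 6.14 λ)/(1 + 1.89 λ).
Solving: λ (I_D1 V_DS2 − I_D2 V_DS1) = I_D2 − I_D1, so λ = (2.11 − 1.57) / (1.57 × 6.14 − 2.11 × 1.89) = 0.54 / 5.65 = 0.0955 V⁻¹.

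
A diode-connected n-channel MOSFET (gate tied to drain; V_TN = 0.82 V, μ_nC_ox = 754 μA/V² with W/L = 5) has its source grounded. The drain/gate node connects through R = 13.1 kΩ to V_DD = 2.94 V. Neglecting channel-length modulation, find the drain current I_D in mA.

With gate tied to drain, V_GS = V_DS ≥ V_GS − V_TN, so the device is in saturation.
k_n = μ_nC_ox · (W/L) = 3.77 mA/V².
KCL at the drain: ½ k_n (V_GS − V_TN)² = (V_DD − V_GS)/R.
Let x = V_GS − 0.82. Then 24.7 x² + x − 2.12 = 0, giving x = 0.273 V (positive root), so V_GS = 1.09 V.
I_D = (V_DD − V_GS)/R = (2.94 − 1.09) / 13.1 = 0.141 mA.

I_D = 0.141 mA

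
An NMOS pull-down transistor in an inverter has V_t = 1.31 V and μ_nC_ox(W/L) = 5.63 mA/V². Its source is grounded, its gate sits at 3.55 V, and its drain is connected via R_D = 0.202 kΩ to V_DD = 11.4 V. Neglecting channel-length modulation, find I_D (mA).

I_D = 14.1 mA

V_GS = V_G = 3.55 V, so V_ov = 3.55 − 1.31 = 2.24 V.
Assume saturation: I_D = ½ k_n V_ov² = 0.5 × 5.63 × 2.24² = 14.1 mA, giving V_DS = V_DD − I_D R_D = 11.4 − 14.1 × 0.202 = 8.55 V.
V_DS = 8.55 V ≥ V_ov = 2.24 V, confirming saturation.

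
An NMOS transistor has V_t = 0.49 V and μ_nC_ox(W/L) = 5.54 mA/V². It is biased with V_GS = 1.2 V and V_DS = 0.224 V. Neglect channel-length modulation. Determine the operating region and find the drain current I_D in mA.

V_ov = V_GS − V_t = 1.2 − 0.49 = 0.71 V.
Since V_DS = 0.224 V < V_ov = 0.71 V, the device is in the triode region.
I_D = k_n [V_ov · V_DS − ½ V_DS²] = 5.54 × [0.71 × 0.224 − 0.5 × 0.224²] = 0.742 mA.

Triode; I_D = 0.742 mA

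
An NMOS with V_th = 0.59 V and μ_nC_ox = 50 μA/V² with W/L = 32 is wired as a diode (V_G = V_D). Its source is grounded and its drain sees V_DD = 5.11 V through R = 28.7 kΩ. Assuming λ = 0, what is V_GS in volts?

With gate tied to drain, V_GS = V_DS ≥ V_GS − V_th, so the device is in saturation.
k_n = μ_nC_ox · (W/L) = 1.6 mA/V².
KCL at the drain: ½ k_n (V_GS − V_th)² = (V_DD − V_GS)/R.
Let x = V_GS − 0.59. Then 23 x² + x − 4.52 = 0, giving x = 0.422 V (positive root), so V_GS = 1.01 V.
I_D = (V_DD − V_GS)/R = (5.11 − 1.01) / 28.7 = 0.143 mA.

V_GS = 1.01 V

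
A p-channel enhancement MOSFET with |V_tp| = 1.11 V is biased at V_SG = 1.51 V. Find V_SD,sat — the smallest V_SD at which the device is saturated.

The boundary between triode and saturation is V_SD = V_SG − |V_tp| = V_ov.
V_ov = 1.51 − 1.11 = 0.4 V.

V_SD,sat = 0.400 V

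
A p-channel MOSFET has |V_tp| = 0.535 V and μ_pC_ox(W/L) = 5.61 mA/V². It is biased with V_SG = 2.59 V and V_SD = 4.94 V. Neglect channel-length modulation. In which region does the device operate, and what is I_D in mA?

Saturation; I_D = 11.8 mA

V_ov = V_SG − |V_tp| = 2.59 − 0.535 = 2.05 V.
Since V_SD = 4.94 V ≥ V_ov = 2.05 V, the device is in saturation.
I_D = ½ k_p V_ov² = 0.5 × 5.61 × 2.05² = 11.8 mA.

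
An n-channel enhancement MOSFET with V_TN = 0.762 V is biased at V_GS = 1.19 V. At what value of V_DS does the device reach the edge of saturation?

V_DS,sat = 0.428 V

The boundary between triode and saturation is V_DS = V_GS − V_TN = V_ov.
V_ov = 1.19 − 0.762 = 0.428 V.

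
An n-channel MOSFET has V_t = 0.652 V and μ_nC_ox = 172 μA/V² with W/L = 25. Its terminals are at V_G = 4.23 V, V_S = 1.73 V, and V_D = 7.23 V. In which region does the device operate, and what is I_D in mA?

V_GS = V_G − V_S = 4.23 − 1.73 = 2.5 V; V_DS = V_D − V_S = 7.23 − 1.73 = 5.5 V.
k_n = μ_nC_ox · (W/L) = 4.3 mA/V².
V_ov = V_GS − V_t = 2.5 − 0.652 = 1.85 V.
Since V_DS = 5.5 V ≥ V_ov = 1.85 V, the device is in saturation.
I_D = ½ k_n V_ov² = 0.5 × 4.3 × 1.85² = 7.34 mA.

Saturation; I_D = 7.34 mA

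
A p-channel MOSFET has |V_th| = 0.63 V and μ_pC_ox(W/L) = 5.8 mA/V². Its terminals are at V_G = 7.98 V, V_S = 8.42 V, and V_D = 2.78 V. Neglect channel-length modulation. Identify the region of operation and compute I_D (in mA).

Cutoff; I_D = 0 mA

V_SG = V_S − V_G = 8.42 − 7.98 = 0.44 V; V_SD = V_S − V_D = 8.42 − 2.78 = 5.64 V.
V_SG = 0.44 V < |V_th| = 0.63 V, so the transistor is in cutoff.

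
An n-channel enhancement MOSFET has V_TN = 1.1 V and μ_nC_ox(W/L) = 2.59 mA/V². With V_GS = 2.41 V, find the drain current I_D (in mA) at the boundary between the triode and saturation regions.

I_D = 2.22 mA

At the boundary V_DS = V_ov = V_GS − V_TN = 2.41 − 1.1 = 1.31 V.
I_D = ½ k_n V_ov² = 0.5 × 2.59 × 1.31² = 2.22 mA.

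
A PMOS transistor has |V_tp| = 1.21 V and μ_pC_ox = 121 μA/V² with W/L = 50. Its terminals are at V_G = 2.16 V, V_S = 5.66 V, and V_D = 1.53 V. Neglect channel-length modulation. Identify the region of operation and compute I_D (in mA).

Saturation; I_D = 15.9 mA

V_SG = V_S − V_G = 5.66 − 2.16 = 3.5 V; V_SD = V_S − V_D = 5.66 − 1.53 = 4.13 V.
k_p = μ_pC_ox · (W/L) = 6.05 mA/V².
V_ov = V_SG − |V_tp| = 3.5 − 1.21 = 2.29 V.
Since V_SD = 4.13 V ≥ V_ov = 2.29 V, the device is in saturation.
I_D = ½ k_p V_ov² = 0.5 × 6.05 × 2.29² = 15.9 mA.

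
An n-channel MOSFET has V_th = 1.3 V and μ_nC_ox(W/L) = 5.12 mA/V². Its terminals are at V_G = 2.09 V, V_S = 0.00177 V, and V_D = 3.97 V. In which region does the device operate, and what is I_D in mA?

Saturation; I_D = 1.59 mA

V_GS = V_G − V_S = 2.09 − 0.00177 = 2.09 V; V_DS = V_D − V_S = 3.97 − 0.00177 = 3.97 V.
V_ov = V_GS − V_th = 2.09 − 1.3 = 0.788 V.
Since V_DS = 3.97 V ≥ V_ov = 0.788 V, the device is in saturation.
I_D = ½ k_n V_ov² = 0.5 × 5.12 × 0.788² = 1.59 mA.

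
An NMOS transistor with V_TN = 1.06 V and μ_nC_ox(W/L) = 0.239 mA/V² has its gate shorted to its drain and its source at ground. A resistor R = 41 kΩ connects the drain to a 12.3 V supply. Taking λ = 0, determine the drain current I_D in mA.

With gate tied to drain, V_GS = V_DS ≥ V_GS − V_TN, so the device is in saturation.
KCL at the drain: ½ k_n (V_GS − V_TN)² = (V_DD − V_GS)/R.
Let x = V_GS − 1.06. Then 4.9 x² + x − 11.24 = 0, giving x = 1.42 V (positive root), so V_GS = 2.48 V.
I_D = (V_DD − V_GS)/R = (12.3 − 2.48) / 41 = 0.24 mA.

I_D = 0.240 mA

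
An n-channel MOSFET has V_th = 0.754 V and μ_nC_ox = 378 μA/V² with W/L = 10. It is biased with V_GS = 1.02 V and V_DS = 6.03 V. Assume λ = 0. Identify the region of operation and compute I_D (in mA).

k_n = μ_nC_ox · (W/L) = 3.78 mA/V².
V_ov = V_GS − V_th = 1.02 − 0.754 = 0.266 V.
Since V_DS = 6.03 V ≥ V_ov = 0.266 V, the device is in saturation.
I_D = ½ k_n V_ov² = 0.5 × 3.78 × 0.266² = 0.134 mA.

Saturation; I_D = 0.134 mA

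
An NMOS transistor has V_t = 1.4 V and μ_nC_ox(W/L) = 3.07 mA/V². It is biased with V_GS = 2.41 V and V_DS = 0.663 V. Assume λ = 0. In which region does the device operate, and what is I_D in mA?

Triode; I_D = 1.38 mA

V_ov = V_GS − V_t = 2.41 − 1.4 = 1.01 V.
Since V_DS = 0.663 V < V_ov = 1.01 V, the device is in the triode region.
I_D = k_n [V_ov · V_DS − ½ V_DS²] = 3.07 × [1.01 × 0.663 − 0.5 × 0.663²] = 1.38 mA.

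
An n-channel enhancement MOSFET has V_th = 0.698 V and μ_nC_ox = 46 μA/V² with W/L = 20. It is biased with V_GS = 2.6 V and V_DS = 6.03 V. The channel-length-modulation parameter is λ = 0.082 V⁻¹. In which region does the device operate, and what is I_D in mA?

Saturation; I_D = 2.49 mA

k_n = μ_nC_ox · (W/L) = 0.92 mA/V².
V_ov = V_GS − V_th = 2.6 − 0.698 = 1.9 V.
Since V_DS = 6.03 V ≥ V_ov = 1.9 V, the device is in saturation.
I_D = ½ k_n V_ov² (1 + λ V_DS) = 0.5 × 0.92 × 1.9² × (1 + 0.082 × 6.03) = 2.49 mA.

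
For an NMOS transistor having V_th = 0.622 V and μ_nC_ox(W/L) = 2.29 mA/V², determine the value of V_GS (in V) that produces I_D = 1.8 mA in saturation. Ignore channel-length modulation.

V_GS = 1.88 V

In saturation I_D = ½ k_n (V_GS − V_th)², so V_GS − V_th = √(2 I_D / k_n) = √(2 × 1.8 / 2.29) = 1.25 V.
V_GS = 0.622 + 1.25 = 1.88 V.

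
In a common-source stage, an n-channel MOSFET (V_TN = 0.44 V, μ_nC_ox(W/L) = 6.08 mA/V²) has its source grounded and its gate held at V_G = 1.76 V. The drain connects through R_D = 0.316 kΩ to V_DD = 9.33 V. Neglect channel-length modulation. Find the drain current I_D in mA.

V_GS = V_G = 1.76 V, so V_ov = 1.76 − 0.44 = 1.32 V.
Assume saturation: I_D = ½ k_n V_ov² = 0.5 × 6.08 × 1.32² = 5.3 mA, giving V_DS = V_DD − I_D R_D = 9.33 − 5.3 × 0.316 = 7.66 V.
V_DS = 7.66 V ≥ V_ov = 1.32 V, confirming saturation.

I_D = 5.30 mA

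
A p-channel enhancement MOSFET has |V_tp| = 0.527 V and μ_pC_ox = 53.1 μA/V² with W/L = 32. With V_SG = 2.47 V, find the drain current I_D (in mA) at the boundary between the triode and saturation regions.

At the boundary V_SD = V_ov = V_SG − |V_tp| = 2.47 − 0.527 = 1.94 V.
k_p = μ_pC_ox · (W/L) = 1.699 mA/V².
I_D = ½ k_p V_ov² = 0.5 × 1.699 × 1.94² = 3.21 mA.

I_D = 3.21 mA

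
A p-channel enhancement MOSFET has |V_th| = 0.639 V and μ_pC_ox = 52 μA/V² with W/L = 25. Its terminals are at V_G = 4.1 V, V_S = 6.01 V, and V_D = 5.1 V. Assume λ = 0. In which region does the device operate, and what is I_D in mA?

V_SG = V_S − V_G = 6.01 − 4.1 = 1.91 V; V_SD = V_S − V_D = 6.01 − 5.1 = 0.91 V.
k_p = μ_pC_ox · (W/L) = 1.3 mA/V².
V_ov = V_SG − |V_th| = 1.91 − 0.639 = 1.27 V.
Since V_SD = 0.91 V < V_ov = 1.27 V, the device is in the triode region.
I_D = k_p [V_ov · V_SD − ½ V_SD²] = 1.3 × [1.27 × 0.91 − 0.5 × 0.91²] = 0.965 mA.

Triode; I_D = 0.965 mA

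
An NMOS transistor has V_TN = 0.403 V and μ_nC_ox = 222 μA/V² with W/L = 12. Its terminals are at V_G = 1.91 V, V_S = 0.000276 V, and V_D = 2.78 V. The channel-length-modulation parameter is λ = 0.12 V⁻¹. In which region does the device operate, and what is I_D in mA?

Saturation; I_D = 4.03 mA

V_GS = V_G − V_S = 1.91 − 0.000276 = 1.91 V; V_DS = V_D − V_S = 2.78 − 0.000276 = 2.78 V.
k_n = μ_nC_ox · (W/L) = 2.664 mA/V².
V_ov = V_GS − V_TN = 1.91 − 0.403 = 1.51 V.
Since V_DS = 2.78 V ≥ V_ov = 1.51 V, the device is in saturation.
I_D = ½ k_n V_ov² (1 + λ V_DS) = 0.5 × 2.664 × 1.51² × (1 + 0.12 × 2.78) = 4.03 mA.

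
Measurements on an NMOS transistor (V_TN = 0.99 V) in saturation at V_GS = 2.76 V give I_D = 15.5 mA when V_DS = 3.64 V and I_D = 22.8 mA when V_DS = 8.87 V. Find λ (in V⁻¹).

λ = 0.134 V⁻¹

With V_GS fixed, I_D ∝ (1 + λ V_DS) in saturation, so I_D2/I_D1 = (1 + λ V_DS2)/(1 + λ V_DS1).
22.8/15.5 = 1.471 = (1 + 8.87 λ)/(1 + 3.64 λ).
Solving: λ (I_D1 V_DS2 − I_D2 V_DS1) = I_D2 − I_D1, so λ = (22.8 − 15.5) / (15.5 × 8.87 − 22.8 × 3.64) = 7.3 / 54.5 = 0.134 V⁻¹.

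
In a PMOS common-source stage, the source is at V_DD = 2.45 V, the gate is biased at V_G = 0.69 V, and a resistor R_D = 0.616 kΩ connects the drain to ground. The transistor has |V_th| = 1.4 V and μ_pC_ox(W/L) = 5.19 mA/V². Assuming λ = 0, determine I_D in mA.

I_D = 0.336 mA

V_SG = V_DD − V_G = 2.45 − 0.69 = 1.76 V, so V_ov = 1.76 − 1.4 = 0.36 V.
Assume saturation: I_D = ½ k_p V_ov² = 0.5 × 5.19 × 0.36² = 0.336 mA, giving V_SD = V_DD − I_D R_D = 2.45 − 0.336 × 0.616 = 2.24 V.
V_SD = 2.24 V ≥ V_ov = 0.36 V, confirming saturation.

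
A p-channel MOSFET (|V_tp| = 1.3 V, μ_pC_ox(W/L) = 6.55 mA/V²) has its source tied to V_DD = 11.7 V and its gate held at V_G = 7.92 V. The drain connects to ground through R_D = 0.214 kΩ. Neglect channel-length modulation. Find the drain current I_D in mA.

I_D = 20.1 mA

V_SG = V_DD − V_G = 11.7 − 7.92 = 3.78 V, so V_ov = 3.78 − 1.3 = 2.48 V.
Assume saturation: I_D = ½ k_p V_ov² = 0.5 × 6.55 × 2.48² = 20.1 mA, giving V_SD = V_DD − I_D R_D = 11.7 − 20.1 × 0.214 = 7.39 V.
V_SD = 7.39 V ≥ V_ov = 2.48 V, confirming saturation.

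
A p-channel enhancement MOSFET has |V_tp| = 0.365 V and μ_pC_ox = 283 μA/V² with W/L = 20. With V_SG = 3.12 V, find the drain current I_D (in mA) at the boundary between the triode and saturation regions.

At the boundary V_SD = V_ov = V_SG − |V_tp| = 3.12 − 0.365 = 2.75 V.
k_p = μ_pC_ox · (W/L) = 5.66 mA/V².
I_D = ½ k_p V_ov² = 0.5 × 5.66 × 2.75² = 21.5 mA.

I_D = 21.5 mA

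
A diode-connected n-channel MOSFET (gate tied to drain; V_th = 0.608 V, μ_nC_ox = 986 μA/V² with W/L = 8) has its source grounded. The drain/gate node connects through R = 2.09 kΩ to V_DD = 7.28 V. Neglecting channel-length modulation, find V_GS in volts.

V_GS = 1.45 V

With gate tied to drain, V_GS = V_DS ≥ V_GS − V_th, so the device is in saturation.
k_n = μ_nC_ox · (W/L) = 7.888 mA/V².
KCL at the drain: ½ k_n (V_GS − V_th)² = (V_DD − V_GS)/R.
Let x = V_GS − 0.608. Then 8.24 x² + x − 6.672 = 0, giving x = 0.841 V (positive root), so V_GS = 1.45 V.
I_D = (V_DD − V_GS)/R = (7.28 − 1.45) / 2.09 = 2.79 mA.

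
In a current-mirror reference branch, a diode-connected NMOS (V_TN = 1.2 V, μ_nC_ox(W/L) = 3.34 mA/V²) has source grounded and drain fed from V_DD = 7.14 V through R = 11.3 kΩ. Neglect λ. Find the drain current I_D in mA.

With gate tied to drain, V_GS = V_DS ≥ V_GS − V_TN, so the device is in saturation.
KCL at the drain: ½ k_n (V_GS − V_TN)² = (V_DD − V_GS)/R.
Let x = V_GS − 1.2. Then 18.9 x² + x − 5.94 = 0, giving x = 0.535 V (positive root), so V_GS = 1.74 V.
I_D = (V_DD − V_GS)/R = (7.14 − 1.74) / 11.3 = 0.478 mA.

I_D = 0.478 mA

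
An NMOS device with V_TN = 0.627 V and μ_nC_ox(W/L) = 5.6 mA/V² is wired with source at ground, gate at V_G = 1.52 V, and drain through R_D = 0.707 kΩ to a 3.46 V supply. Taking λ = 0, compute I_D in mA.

V_GS = V_G = 1.52 V, so V_ov = 1.52 − 0.627 = 0.893 V.
Assume saturation: I_D = ½ k_n V_ov² = 0.5 × 5.6 × 0.893² = 2.23 mA, giving V_DS = V_DD − I_D R_D = 3.46 − 2.23 × 0.707 = 1.88 V.
V_DS = 1.88 V ≥ V_ov = 0.893 V, confirming saturation.

I_D = 2.23 mA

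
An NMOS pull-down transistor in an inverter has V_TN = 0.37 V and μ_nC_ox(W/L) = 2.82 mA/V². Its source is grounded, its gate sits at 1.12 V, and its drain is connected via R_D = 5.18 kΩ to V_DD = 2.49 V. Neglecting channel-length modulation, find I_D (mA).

V_GS = V_G = 1.12 V, so V_ov = 1.12 − 0.37 = 0.75 V.
Assume saturation: I_D = ½ k_n V_ov² = 0.5 × 2.82 × 0.75² = 0.793 mA, giving V_DS = V_DD − I_D R_D = 2.49 − 0.793 × 5.18 = -1.62 V.
But -1.62 V < V_ov = 0.75 V, so the device is actually in triode.
In triode I_D = k_n[V_ov V_DS − ½ V_DS²] and I_D = (V_DD − V_DS)/R_D. Equating: 7.3 V_DS² − 11.96 V_DS + 2.49 = 0, giving V_DS = 0.245 V (the root below V_ov).
I_D = (2.49 − 0.245) / 5.18 = 0.433 mA.

I_D = 0.433 mA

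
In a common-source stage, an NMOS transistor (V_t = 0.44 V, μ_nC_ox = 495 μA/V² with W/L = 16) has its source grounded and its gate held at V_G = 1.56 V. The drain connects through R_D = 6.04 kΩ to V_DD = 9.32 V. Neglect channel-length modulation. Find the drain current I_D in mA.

I_D = 1.51 mA

V_GS = V_G = 1.56 V, so V_ov = 1.56 − 0.44 = 1.12 V.
k_n = μ_nC_ox · (W/L) = 7.92 mA/V².
Assume saturation: I_D = ½ k_n V_ov² = 0.5 × 7.92 × 1.12² = 4.97 mA, giving V_DS = V_DD − I_D R_D = 9.32 − 4.97 × 6.04 = -20.7 V.
But -20.7 V < V_ov = 1.12 V, so the device is actually in triode.
In triode I_D = k_n[V_ov V_DS − ½ V_DS²] and I_D = (V_DD − V_DS)/R_D. Equating: 23.9 V_DS² − 54.58 V_DS + 9.32 = 0, giving V_DS = 0.186 V (the root below V_ov).
I_D = (9.32 − 0.186) / 6.04 = 1.51 mA.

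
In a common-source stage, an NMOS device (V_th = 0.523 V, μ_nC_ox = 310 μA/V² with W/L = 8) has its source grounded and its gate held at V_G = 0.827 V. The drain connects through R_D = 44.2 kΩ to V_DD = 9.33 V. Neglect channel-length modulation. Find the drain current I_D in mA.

V_GS = V_G = 0.827 V, so V_ov = 0.827 − 0.523 = 0.304 V.
k_n = μ_nC_ox · (W/L) = 2.48 mA/V².
Assume saturation: I_D = ½ k_n V_ov² = 0.5 × 2.48 × 0.304² = 0.115 mA, giving V_DS = V_DD − I_D R_D = 9.33 − 0.115 × 44.2 = 4.26 V.
V_DS = 4.26 V ≥ V_ov = 0.304 V, confirming saturation.

I_D = 0.115 mA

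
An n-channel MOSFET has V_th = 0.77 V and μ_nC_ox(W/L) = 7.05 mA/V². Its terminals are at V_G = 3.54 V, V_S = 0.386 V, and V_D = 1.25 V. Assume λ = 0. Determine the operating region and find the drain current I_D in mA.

V_GS = V_G − V_S = 3.54 − 0.386 = 3.15 V; V_DS = V_D − V_S = 1.25 − 0.386 = 0.864 V.
V_ov = V_GS − V_th = 3.15 − 0.77 = 2.38 V.
Since V_DS = 0.864 V < V_ov = 2.38 V, the device is in the triode region.
I_D = k_n [V_ov · V_DS − ½ V_DS²] = 7.05 × [2.38 × 0.864 − 0.5 × 0.864²] = 11.9 mA.

Triode; I_D = 11.9 mA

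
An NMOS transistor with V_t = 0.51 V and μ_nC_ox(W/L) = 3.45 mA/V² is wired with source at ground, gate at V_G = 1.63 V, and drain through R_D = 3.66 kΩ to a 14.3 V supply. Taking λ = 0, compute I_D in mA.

V_GS = V_G = 1.63 V, so V_ov = 1.63 − 0.51 = 1.12 V.
Assume saturation: I_D = ½ k_n V_ov² = 0.5 × 3.45 × 1.12² = 2.16 mA, giving V_DS = V_DD − I_D R_D = 14.3 − 2.16 × 3.66 = 6.38 V.
V_DS = 6.38 V ≥ V_ov = 1.12 V, confirming saturation.

I_D = 2.16 mA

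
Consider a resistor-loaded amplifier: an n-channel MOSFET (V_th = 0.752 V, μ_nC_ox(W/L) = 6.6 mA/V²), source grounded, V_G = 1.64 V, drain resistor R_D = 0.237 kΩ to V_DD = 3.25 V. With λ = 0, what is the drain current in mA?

I_D = 2.60 mA

V_GS = V_G = 1.64 V, so V_ov = 1.64 − 0.752 = 0.888 V.
Assume saturation: I_D = ½ k_n V_ov² = 0.5 × 6.6 × 0.888² = 2.6 mA, giving V_DS = V_DD − I_D R_D = 3.25 − 2.6 × 0.237 = 2.63 V.
V_DS = 2.63 V ≥ V_ov = 0.888 V, confirming saturation.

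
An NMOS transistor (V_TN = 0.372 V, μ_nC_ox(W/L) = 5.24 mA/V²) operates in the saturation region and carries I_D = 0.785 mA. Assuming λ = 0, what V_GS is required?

V_GS = 0.919 V

In saturation I_D = ½ k_n (V_GS − V_TN)², so V_GS − V_TN = √(2 I_D / k_n) = √(2 × 0.785 / 5.24) = 0.547 V.
V_GS = 0.372 + 0.547 = 0.919 V.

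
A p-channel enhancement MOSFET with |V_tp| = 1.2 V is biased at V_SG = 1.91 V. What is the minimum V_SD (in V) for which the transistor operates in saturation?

V_SD,sat = 0.710 V

The boundary between triode and saturation is V_SD = V_SG − |V_tp| = V_ov.
V_ov = 1.91 − 1.2 = 0.71 V.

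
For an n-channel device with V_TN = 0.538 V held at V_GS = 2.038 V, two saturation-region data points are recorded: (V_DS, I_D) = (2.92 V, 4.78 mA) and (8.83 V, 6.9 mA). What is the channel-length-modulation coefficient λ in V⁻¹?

With V_GS fixed, I_D ∝ (1 + λ V_DS) in saturation, so I_D2/I_D1 = (1 + λ V_DS2)/(1 + λ V_DS1).
6.9/4.78 = 1.444 = (1 + 8.83 λ)/(1 + 2.92 λ).
Solving: λ (I_D1 V_DS2 − I_D2 V_DS1) = I_D2 − I_D1, so λ = (6.9 − 4.78) / (4.78 × 8.83 − 6.9 × 2.92) = 2.12 / 22.1 = 0.0961 V⁻¹.

λ = 0.0961 V⁻¹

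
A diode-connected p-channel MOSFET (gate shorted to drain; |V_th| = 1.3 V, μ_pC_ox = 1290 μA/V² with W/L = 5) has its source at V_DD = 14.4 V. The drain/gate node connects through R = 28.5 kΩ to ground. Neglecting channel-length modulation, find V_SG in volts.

With gate tied to drain, V_SG = V_SD ≥ V_SG − |V_th|, so the device is in saturation.
k_p = μ_pC_ox · (W/L) = 6.45 mA/V².
KCL at the drain: ½ k_p (V_SG − |V_th|)² = (V_DD − V_SG)/R.
Let x = V_SG − 1.3. Then 91.9 x² + x − 13.1 = 0, giving x = 0.372 V (positive root), so V_SG = 1.67 V.
I_D = (V_DD − V_SG)/R = (14.4 − 1.67) / 28.5 = 0.447 mA.

V_SG = 1.67 V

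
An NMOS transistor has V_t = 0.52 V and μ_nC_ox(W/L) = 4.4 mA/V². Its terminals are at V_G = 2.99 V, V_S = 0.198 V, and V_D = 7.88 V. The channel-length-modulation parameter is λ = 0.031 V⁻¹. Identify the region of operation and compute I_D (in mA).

Saturation; I_D = 14.1 mA

V_GS = V_G − V_S = 2.99 − 0.198 = 2.79 V; V_DS = V_D − V_S = 7.88 − 0.198 = 7.68 V.
V_ov = V_GS − V_t = 2.79 − 0.52 = 2.27 V.
Since V_DS = 7.68 V ≥ V_ov = 2.27 V, the device is in saturation.
I_D = ½ k_n V_ov² (1 + λ V_DS) = 0.5 × 4.4 × 2.27² × (1 + 0.031 × 7.68) = 14.1 mA.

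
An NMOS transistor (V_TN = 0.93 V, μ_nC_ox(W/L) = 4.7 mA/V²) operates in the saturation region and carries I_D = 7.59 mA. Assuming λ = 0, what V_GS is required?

In saturation I_D = ½ k_n (V_GS − V_TN)², so V_GS − V_TN = √(2 I_D / k_n) = √(2 × 7.59 / 4.7) = 1.8 V.
V_GS = 0.93 + 1.8 = 2.73 V.

V_GS = 2.73 V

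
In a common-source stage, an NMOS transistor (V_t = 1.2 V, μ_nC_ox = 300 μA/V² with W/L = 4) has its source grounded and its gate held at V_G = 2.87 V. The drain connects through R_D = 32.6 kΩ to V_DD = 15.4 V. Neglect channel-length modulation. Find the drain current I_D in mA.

I_D = 0.465 mA

V_GS = V_G = 2.87 V, so V_ov = 2.87 − 1.2 = 1.67 V.
k_n = μ_nC_ox · (W/L) = 1.2 mA/V².
Assume saturation: I_D = ½ k_n V_ov² = 0.5 × 1.2 × 1.67² = 1.67 mA, giving V_DS = V_DD − I_D R_D = 15.4 − 1.67 × 32.6 = -39.2 V.
But -39.2 V < V_ov = 1.67 V, so the device is actually in triode.
In triode I_D = k_n[V_ov V_DS − ½ V_DS²] and I_D = (V_DD − V_DS)/R_D. Equating: 19.6 V_DS² − 66.33 V_DS + 15.4 = 0, giving V_DS = 0.251 V (the root below V_ov).
I_D = (15.4 − 0.251) / 32.6 = 0.465 mA.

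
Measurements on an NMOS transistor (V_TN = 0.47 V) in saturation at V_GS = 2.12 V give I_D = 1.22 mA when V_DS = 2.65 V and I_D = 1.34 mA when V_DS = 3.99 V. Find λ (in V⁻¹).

λ = 0.0911 V⁻¹

With V_GS fixed, I_D ∝ (1 + λ V_DS) in saturation, so I_D2/I_D1 = (1 + λ V_DS2)/(1 + λ V_DS1).
1.34/1.22 = 1.098 = (1 + 3.99 λ)/(1 + 2.65 λ).
Solving: λ (I_D1 V_DS2 − I_D2 V_DS1) = I_D2 − I_D1, so λ = (1.34 − 1.22) / (1.22 × 3.99 − 1.34 × 2.65) = 0.12 / 1.32 = 0.0911 V⁻¹.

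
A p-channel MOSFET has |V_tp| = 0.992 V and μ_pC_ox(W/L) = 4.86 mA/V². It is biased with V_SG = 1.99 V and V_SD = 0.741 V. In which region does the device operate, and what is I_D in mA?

Triode; I_D = 2.26 mA

V_ov = V_SG − |V_tp| = 1.99 − 0.992 = 0.998 V.
Since V_SD = 0.741 V < V_ov = 0.998 V, the device is in the triode region.
I_D = k_p [V_ov · V_SD − ½ V_SD²] = 4.86 × [0.998 × 0.741 − 0.5 × 0.741²] = 2.26 mA.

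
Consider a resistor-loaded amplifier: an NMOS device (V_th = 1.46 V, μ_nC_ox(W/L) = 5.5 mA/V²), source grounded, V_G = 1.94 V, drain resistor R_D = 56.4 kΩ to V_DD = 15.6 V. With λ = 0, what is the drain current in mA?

V_GS = V_G = 1.94 V, so V_ov = 1.94 − 1.46 = 0.48 V.
Assume saturation: I_D = ½ k_n V_ov² = 0.5 × 5.5 × 0.48² = 0.634 mA, giving V_DS = V_DD − I_D R_D = 15.6 − 0.634 × 56.4 = -20.1 V.
But -20.1 V < V_ov = 0.48 V, so the device is actually in triode.
In triode I_D = k_n[V_ov V_DS − ½ V_DS²] and I_D = (V_DD − V_DS)/R_D. Equating: 155 V_DS² − 149.9 V_DS + 15.6 = 0, giving V_DS = 0.119 V (the root below V_ov).
I_D = (15.6 − 0.119) / 56.4 = 0.274 mA.

I_D = 0.274 mA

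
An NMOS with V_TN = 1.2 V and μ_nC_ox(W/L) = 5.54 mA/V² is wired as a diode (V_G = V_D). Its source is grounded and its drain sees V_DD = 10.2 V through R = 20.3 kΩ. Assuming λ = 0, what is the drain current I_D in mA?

I_D = 0.424 mA

With gate tied to drain, V_GS = V_DS ≥ V_GS − V_TN, so the device is in saturation.
KCL at the drain: ½ k_n (V_GS − V_TN)² = (V_DD − V_GS)/R.
Let x = V_GS − 1.2. Then 56.2 x² + x − 9 = 0, giving x = 0.391 V (positive root), so V_GS = 1.59 V.
I_D = (V_DD − V_GS)/R = (10.2 − 1.59) / 20.3 = 0.424 mA.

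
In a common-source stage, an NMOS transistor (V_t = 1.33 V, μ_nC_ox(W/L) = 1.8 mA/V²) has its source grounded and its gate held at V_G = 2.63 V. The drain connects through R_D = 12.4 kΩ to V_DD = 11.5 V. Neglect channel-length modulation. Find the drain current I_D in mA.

V_GS = V_G = 2.63 V, so V_ov = 2.63 − 1.33 = 1.3 V.
Assume saturation: I_D = ½ k_n V_ov² = 0.5 × 1.8 × 1.3² = 1.52 mA, giving V_DS = V_DD − I_D R_D = 11.5 − 1.52 × 12.4 = -7.36 V.
But -7.36 V < V_ov = 1.3 V, so the device is actually in triode.
In triode I_D = k_n[V_ov V_DS − ½ V_DS²] and I_D = (V_DD − V_DS)/R_D. Equating: 11.2 V_DS² − 30.02 V_DS + 11.5 = 0, giving V_DS = 0.463 V (the root below V_ov).
I_D = (11.5 − 0.463) / 12.4 = 0.89 mA.

I_D = 0.890 mA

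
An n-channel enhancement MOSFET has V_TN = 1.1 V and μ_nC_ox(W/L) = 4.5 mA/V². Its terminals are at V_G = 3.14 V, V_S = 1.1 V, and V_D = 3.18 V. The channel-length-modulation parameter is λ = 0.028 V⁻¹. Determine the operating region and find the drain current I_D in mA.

Saturation; I_D = 2.10 mA

V_GS = V_G − V_S = 3.14 − 1.1 = 2.04 V; V_DS = V_D − V_S = 3.18 − 1.1 = 2.08 V.
V_ov = V_GS − V_TN = 2.04 − 1.1 = 0.94 V.
Since V_DS = 2.08 V ≥ V_ov = 0.94 V, the device is in saturation.
I_D = ½ k_n V_ov² (1 + λ V_DS) = 0.5 × 4.5 × 0.94² × (1 + 0.028 × 2.08) = 2.1 mA.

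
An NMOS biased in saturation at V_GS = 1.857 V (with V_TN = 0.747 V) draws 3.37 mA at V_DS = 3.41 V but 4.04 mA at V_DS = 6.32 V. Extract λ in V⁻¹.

λ = 0.0891 V⁻¹

With V_GS fixed, I_D ∝ (1 + λ V_DS) in saturation, so I_D2/I_D1 = (1 + λ V_DS2)/(1 + λ V_DS1).
4.04/3.37 = 1.199 = (1 + 6.32 λ)/(1 + 3.41 λ).
Solving: λ (I_D1 V_DS2 − I_D2 V_DS1) = I_D2 − I_D1, so λ = (4.04 − 3.37) / (3.37 × 6.32 − 4.04 × 3.41) = 0.67 / 7.52 = 0.0891 V⁻¹.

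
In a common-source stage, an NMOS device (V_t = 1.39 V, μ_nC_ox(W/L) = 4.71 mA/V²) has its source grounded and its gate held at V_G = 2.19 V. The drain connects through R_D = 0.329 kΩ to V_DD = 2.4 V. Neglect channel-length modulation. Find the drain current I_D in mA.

I_D = 1.51 mA

V_GS = V_G = 2.19 V, so V_ov = 2.19 − 1.39 = 0.8 V.
Assume saturation: I_D = ½ k_n V_ov² = 0.5 × 4.71 × 0.8² = 1.51 mA, giving V_DS = V_DD − I_D R_D = 2.4 − 1.51 × 0.329 = 1.9 V.
V_DS = 1.9 V ≥ V_ov = 0.8 V, confirming saturation.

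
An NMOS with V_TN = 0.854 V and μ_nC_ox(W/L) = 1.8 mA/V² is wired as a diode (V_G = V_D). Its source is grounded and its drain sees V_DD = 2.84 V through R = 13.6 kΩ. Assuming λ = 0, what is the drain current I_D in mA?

With gate tied to drain, V_GS = V_DS ≥ V_GS − V_TN, so the device is in saturation.
KCL at the drain: ½ k_n (V_GS − V_TN)² = (V_DD − V_GS)/R.
Let x = V_GS − 0.854. Then 12.2 x² + x − 1.986 = 0, giving x = 0.364 V (positive root), so V_GS = 1.22 V.
I_D = (V_DD − V_GS)/R = (2.84 − 1.22) / 13.6 = 0.119 mA.

I_D = 0.119 mA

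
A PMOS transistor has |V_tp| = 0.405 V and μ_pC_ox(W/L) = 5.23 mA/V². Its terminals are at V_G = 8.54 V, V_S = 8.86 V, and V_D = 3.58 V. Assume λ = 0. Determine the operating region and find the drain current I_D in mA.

Cutoff; I_D = 0 mA

V_SG = V_S − V_G = 8.86 − 8.54 = 0.32 V; V_SD = V_S − V_D = 8.86 − 3.58 = 5.28 V.
V_SG = 0.32 V < |V_tp| = 0.405 V, so the transistor is in cutoff.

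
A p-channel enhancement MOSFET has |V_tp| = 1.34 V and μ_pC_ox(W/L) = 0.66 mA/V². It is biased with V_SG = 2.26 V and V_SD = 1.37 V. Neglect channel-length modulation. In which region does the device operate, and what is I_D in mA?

V_ov = V_SG − |V_tp| = 2.26 − 1.34 = 0.92 V.
Since V_SD = 1.37 V ≥ V_ov = 0.92 V, the device is in saturation.
I_D = ½ k_p V_ov² = 0.5 × 0.66 × 0.92² = 0.279 mA.

Saturation; I_D = 0.279 mA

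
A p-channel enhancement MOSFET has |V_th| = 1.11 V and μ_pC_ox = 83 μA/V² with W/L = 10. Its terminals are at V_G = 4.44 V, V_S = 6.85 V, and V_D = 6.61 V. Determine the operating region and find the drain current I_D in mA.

V_SG = V_S − V_G = 6.85 − 4.44 = 2.41 V; V_SD = V_S − V_D = 6.85 − 6.61 = 0.24 V.
k_p = μ_pC_ox · (W/L) = 0.83 mA/V².
V_ov = V_SG − |V_th| = 2.41 − 1.11 = 1.3 V.
Since V_SD = 0.24 V < V_ov = 1.3 V, the device is in the triode region.
I_D = k_p [V_ov · V_SD − ½ V_SD²] = 0.83 × [1.3 × 0.24 − 0.5 × 0.24²] = 0.235 mA.

Triode; I_D = 0.235 mA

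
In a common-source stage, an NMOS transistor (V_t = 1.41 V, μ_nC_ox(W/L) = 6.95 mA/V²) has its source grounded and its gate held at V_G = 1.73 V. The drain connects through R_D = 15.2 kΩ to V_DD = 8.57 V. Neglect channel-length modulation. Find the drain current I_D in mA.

I_D = 0.356 mA

V_GS = V_G = 1.73 V, so V_ov = 1.73 − 1.41 = 0.32 V.
Assume saturation: I_D = ½ k_n V_ov² = 0.5 × 6.95 × 0.32² = 0.356 mA, giving V_DS = V_DD − I_D R_D = 8.57 − 0.356 × 15.2 = 3.16 V.
V_DS = 3.16 V ≥ V_ov = 0.32 V, confirming saturation.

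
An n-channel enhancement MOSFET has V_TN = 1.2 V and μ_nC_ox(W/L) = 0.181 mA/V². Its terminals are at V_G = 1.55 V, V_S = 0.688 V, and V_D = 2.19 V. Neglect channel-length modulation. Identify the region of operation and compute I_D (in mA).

Cutoff; I_D = 0 mA

V_GS = V_G − V_S = 1.55 − 0.688 = 0.862 V; V_DS = V_D − V_S = 2.19 − 0.688 = 1.5 V.
V_GS = 0.862 V < V_TN = 1.2 V, so the transistor is in cutoff.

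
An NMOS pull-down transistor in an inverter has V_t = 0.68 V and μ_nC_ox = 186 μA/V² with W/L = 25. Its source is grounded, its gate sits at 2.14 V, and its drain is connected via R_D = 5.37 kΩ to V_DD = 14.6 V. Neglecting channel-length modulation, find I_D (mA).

I_D = 2.63 mA

V_GS = V_G = 2.14 V, so V_ov = 2.14 − 0.68 = 1.46 V.
k_n = μ_nC_ox · (W/L) = 4.65 mA/V².
Assume saturation: I_D = ½ k_n V_ov² = 0.5 × 4.65 × 1.46² = 4.96 mA, giving V_DS = V_DD − I_D R_D = 14.6 − 4.96 × 5.37 = -12 V.
But -12 V < V_ov = 1.46 V, so the device is actually in triode.
In triode I_D = k_n[V_ov V_DS − ½ V_DS²] and I_D = (V_DD − V_DS)/R_D. Equating: 12.5 V_DS² − 37.46 V_DS + 14.6 = 0, giving V_DS = 0.46 V (the root below V_ov).
I_D = (14.6 − 0.46) / 5.37 = 2.63 mA.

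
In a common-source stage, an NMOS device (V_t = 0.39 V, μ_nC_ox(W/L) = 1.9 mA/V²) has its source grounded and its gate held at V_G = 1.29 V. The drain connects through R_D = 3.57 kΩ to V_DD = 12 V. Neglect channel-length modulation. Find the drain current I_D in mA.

V_GS = V_G = 1.29 V, so V_ov = 1.29 − 0.39 = 0.9 V.
Assume saturation: I_D = ½ k_n V_ov² = 0.5 × 1.9 × 0.9² = 0.769 mA, giving V_DS = V_DD − I_D R_D = 12 − 0.769 × 3.57 = 9.25 V.
V_DS = 9.25 V ≥ V_ov = 0.9 V, confirming saturation.

I_D = 0.769 mA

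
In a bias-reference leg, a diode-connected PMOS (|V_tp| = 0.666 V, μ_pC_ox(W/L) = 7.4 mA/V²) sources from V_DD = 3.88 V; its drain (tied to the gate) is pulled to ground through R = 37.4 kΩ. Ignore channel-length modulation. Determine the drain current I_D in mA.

With gate tied to drain, V_SG = V_SD ≥ V_SG − |V_tp|, so the device is in saturation.
KCL at the drain: ½ k_p (V_SG − |V_tp|)² = (V_DD − V_SG)/R.
Let x = V_SG − 0.666. Then 138 x² + x − 3.214 = 0, giving x = 0.149 V (positive root), so V_SG = 0.815 V.
I_D = (V_DD − V_SG)/R = (3.88 − 0.815) / 37.4 = 0.082 mA.

I_D = 0.0820 mA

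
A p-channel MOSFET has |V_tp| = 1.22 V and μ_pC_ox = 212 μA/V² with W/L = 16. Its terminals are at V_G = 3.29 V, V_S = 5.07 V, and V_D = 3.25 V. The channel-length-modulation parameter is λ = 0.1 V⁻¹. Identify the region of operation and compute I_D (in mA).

V_SG = V_S − V_G = 5.07 − 3.29 = 1.78 V; V_SD = V_S − V_D = 5.07 − 3.25 = 1.82 V.
k_p = μ_pC_ox · (W/L) = 3.392 mA/V².
V_ov = V_SG − |V_tp| = 1.78 − 1.22 = 0.56 V.
Since V_SD = 1.82 V ≥ V_ov = 0.56 V, the device is in saturation.
I_D = ½ k_p V_ov² (1 + λ V_SD) = 0.5 × 3.392 × 0.56² × (1 + 0.1 × 1.82) = 0.629 mA.

Saturation; I_D = 0.629 mA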